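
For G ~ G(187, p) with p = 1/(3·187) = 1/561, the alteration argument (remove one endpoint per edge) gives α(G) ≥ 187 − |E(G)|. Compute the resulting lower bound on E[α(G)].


E[|E(G)|] = C(187, 2)·p = 17391 · (1/561) = 31.
E[α(G)] ≥ n − E[|E(G)|] = 187 − 31 = 156.
Numerically: ≈ 156.000000.
(This is only a lower bound; the true E[α(G)] may be larger.)

E[α(G)] ≥ 156 ≈ 156.000000.


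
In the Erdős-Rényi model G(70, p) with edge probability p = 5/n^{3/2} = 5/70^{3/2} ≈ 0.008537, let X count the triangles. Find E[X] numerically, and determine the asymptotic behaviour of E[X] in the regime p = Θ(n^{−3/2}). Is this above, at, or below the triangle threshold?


Number of potential triangles: C(70, 3) = 54740.
Each occurs with probability p³ ≈ (0.008537)³ ≈ 6.222556e-07.
By linearity: E[X] = C(70, 3)·p³ ≈ 54740 · 6.222556e-07 ≈ 0.0341.
Since α = 3/2 > 1, p = c/n^{3/2} = o(1/n) is below the triangle threshold p ~ 1/n. Asymptotically E[X] ~ (c³/6)·n^{3(1−α)} = (5³/6)·n^{-1.5} → 0, so by Markov's inequality G has no triangles w.h.p.

E[X] ≈ 0.0341; in regime p = Θ(1/n^{3/2}) E[X] tends to 0 (below the triangle threshold p ~ 1/n).


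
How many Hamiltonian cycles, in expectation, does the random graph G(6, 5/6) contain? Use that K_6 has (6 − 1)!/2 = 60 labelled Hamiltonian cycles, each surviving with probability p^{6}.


K_6 has (6 − 1)!/2 = 60 labelled Hamiltonian cycles.
For each such Hamiltonian cycle H, let X_H = 1 if all 6 edges of H are present in G. Then P[X_H = 1] = p^{6} = (5/6)^{6} = 15625/46656.
By linearity: E[X] = Σ_H E[X_H] = 60 · p^{6} = 60 · 15625/46656 = 78125/3888.
Numerically: E[X] ≈ 20.0939.

E[X] = 60 · (5/6)^{6} = 78125/3888 ≈ 20.0939.


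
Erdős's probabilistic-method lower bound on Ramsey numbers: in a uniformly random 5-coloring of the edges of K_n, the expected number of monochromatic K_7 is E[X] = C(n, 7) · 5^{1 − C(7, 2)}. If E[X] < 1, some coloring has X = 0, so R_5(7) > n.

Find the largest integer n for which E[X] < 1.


We need C(n, 7) · 5^{1 − 21} < 1, i.e. C(n, 7) < 5^{21 − 1} = 95367431640625.
Check values of n near the boundary:
  n = 334: C(334, 7) = 86359460961576; 86359460961576 < 95367431640625? YES
  n = 335: C(335, 7) = 88202498238195; 88202498238195 < 95367431640625? YES
  n = 336: C(336, 7) = 90079147136880; 90079147136880 < 95367431640625? YES
  n = 337: C(337, 7) = 91989916924632; 91989916924632 < 95367431640625? YES
  n = 338: C(338, 7) = 93935323022736; 93935323022736 < 95367431640625? YES
  n = 339: C(339, 7) = 95915887062372; 95915887062372 < 95367431640625? NO
The largest n with C(n, 7) < 95367431640625 is n = 338 (where E[X] = 93935323022736/95367431640625 ≈ 0.98498). Hence R_5(7) > 338, i.e. R_5(7) ≥ 339.

Largest n = 338; hence R_5(7) > 338.


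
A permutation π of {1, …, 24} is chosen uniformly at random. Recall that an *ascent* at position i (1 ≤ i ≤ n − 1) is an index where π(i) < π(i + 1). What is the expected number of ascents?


Write X = Σ X_I over i = 1, …, 23, with X_I the indicator of one ascent.
There are 23 indicators.
For each fixed i, the pair (π(i), π(i+1)) is a uniformly random ordered pair of distinct values from {1, …, 24}; by symmetry P[π(i) < π(i+1)] = 1/2.
By linearity: E[X] = 23 · (1/2) = (24 − 1) · (1/2) = 23/2 ≈ 11.50000.

E[X] = 23/2 = 11.50000.


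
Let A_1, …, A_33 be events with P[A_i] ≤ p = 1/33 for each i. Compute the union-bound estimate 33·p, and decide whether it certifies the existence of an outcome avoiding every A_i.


Union bound: P[∪_{i=1}^{33} A_i] ≤ Σ_i P[A_i] ≤ 33·p = 33·(1/33) = 1.
Numerically: 1 ≈ 1.00000.
Is 1 < 1? NO.
Since the bound 1 is ≥ 1, the union bound is uninformative here; it does NOT by itself certify existence.

33·p = 1 ≈ 1.00000; existence NOT certified by the union bound.


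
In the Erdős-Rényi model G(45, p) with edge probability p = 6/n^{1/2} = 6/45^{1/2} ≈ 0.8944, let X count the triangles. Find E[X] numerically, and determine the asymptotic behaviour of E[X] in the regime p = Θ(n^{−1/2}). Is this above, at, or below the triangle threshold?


Number of potential triangles: C(45, 3) = 14190.
Each occurs with probability p³ ≈ (0.8944)³ ≈ 7.155418e-01.
By linearity: E[X] = C(45, 3)·p³ ≈ 14190 · 7.155418e-01 ≈ 10153.5375.
Since α = 1/2 < 1, p = c/n^{1/2} ≫ 1/n is above the triangle threshold p ~ 1/n. Asymptotically E[X] ~ (c³/6)·n^{3(1−α)} = (6³/6)·n^{1.5} → ∞; triangles are abundant w.h.p.

E[X] ≈ 10153.5375; in regime p = Θ(1/n^{1/2}) E[X] diverges (above the triangle threshold p ~ 1/n).


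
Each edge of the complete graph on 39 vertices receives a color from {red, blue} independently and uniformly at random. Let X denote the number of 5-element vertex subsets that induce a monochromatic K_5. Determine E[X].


Let X = Σ_S X_S over the C(39, 5) = 575757 subsets S of size 5, where X_S = 1 if the K_5 on S is monochromatic.
For a fixed S, the K_5 on S has C(5, 2) = 10 edges. P[all 10 edges red] = (1/2)^10, and likewise for blue, so P[monochromatic] = 2·(1/2)^10 = 2^{1 − 10} = 1/512.
Summing: E[X] = C(39, 5) · 2^{1 − 10} = 575757 · 1/512 = 575757/512.
Numerically: E[X] ≈ 1124.525391.

E[X] = C(39,5)·2^(1−C(5,2)) = 575757/512 ≈ 1124.525391.


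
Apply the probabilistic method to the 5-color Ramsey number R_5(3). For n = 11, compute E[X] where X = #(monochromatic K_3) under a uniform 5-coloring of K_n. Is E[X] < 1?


E[X] = C(11, 3) · 5^{1 − 3} = 165 · 5^{−2} = 165/25.
As a reduced fraction: E[X] = 33/5 ≈ 6.600000.
Is E[X] < 1? NO.
Since E[X] ≥ 1, the first-moment bound is inconclusive at n = 11; it does NOT by itself certify R_5(3) > 11.

E[X] = 33/5 ≈ 6.600000; E[X] ≥ 1; first-moment method inconclusive here.


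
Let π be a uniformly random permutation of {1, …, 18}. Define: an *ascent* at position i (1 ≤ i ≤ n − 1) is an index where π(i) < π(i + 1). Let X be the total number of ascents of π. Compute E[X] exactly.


Write X = Σ X_I over i = 1, …, 17, with X_I the indicator of one ascent.
There are 17 indicators.
For each fixed i, the pair (π(i), π(i+1)) is a uniformly random ordered pair of distinct values from {1, …, 18}; by symmetry P[π(i) < π(i+1)] = 1/2.
By linearity: E[X] = 17 · (1/2) = (18 − 1) · (1/2) = 17/2 ≈ 8.500000.

E[X] = 17/2 = 8.500000.


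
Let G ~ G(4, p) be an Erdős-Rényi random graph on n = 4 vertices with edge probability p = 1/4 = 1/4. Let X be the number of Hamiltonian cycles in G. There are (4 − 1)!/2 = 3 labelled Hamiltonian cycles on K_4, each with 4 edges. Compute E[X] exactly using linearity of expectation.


K_4 has (4 − 1)!/2 = 3 labelled Hamiltonian cycles.
For each such Hamiltonian cycle H, let X_H = 1 if all 4 edges of H are present in G. Then P[X_H = 1] = p^{4} = (1/4)^{4} = 1/256.
Summing the indicators: E[X] = Σ_H E[X_H] = 3 · p^{4} = 3 · 1/256 = 3/256.
Numerically: E[X] ≈ 0.01172.

E[X] = 3 · (1/4)^{4} = 3/256 ≈ 0.01172.


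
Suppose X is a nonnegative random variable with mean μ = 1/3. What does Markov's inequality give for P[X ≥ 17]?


μ = E[X] = 1/3, a = 17.
Markov: P[X ≥ 17] ≤ μ/a = (1/3)/17 = 1/51.
Numerically: ≈ 0.019608.
(Since a = 17 > μ = 0.333333, the bound 1/51 is < 1 and informative.)

P[X ≥ 17] ≤ 1/51 ≈ 0.019608.


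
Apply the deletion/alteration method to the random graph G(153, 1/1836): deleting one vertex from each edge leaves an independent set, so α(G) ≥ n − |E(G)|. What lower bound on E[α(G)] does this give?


E[|E(G)|] = C(153, 2)·p = 11628 · (1/1836) = 19/3.
E[α(G)] ≥ n − E[|E(G)|] = 153 − 19/3 = 440/3.
Numerically: ≈ 146.667.
(This is only a lower bound; the true E[α(G)] may be larger.)

E[α(G)] ≥ 440/3 ≈ 146.667.


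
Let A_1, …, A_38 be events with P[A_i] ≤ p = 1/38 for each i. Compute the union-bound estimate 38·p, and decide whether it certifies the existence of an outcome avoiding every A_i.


Union bound: P[∪_{i=1}^{38} A_i] ≤ Σ_i P[A_i] ≤ 38·p = 38·(1/38) = 1.
Numerically: 1 ≈ 1.0000000.
Is 1 < 1? NO.
Since the bound 1 is ≥ 1, the union bound is uninformative here; it does NOT by itself certify existence.

38·p = 1 ≈ 1.0000000; existence NOT certified by the union bound.


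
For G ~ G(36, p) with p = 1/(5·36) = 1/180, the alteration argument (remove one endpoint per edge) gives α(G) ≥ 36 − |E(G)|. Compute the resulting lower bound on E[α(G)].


E[|E(G)|] = C(36, 2)·p = 630 · (1/180) = 7/2.
E[α(G)] ≥ n − E[|E(G)|] = 36 − 7/2 = 65/2.
Numerically: ≈ 32.500.
(This is only a lower bound; the true E[α(G)] may be larger.)

E[α(G)] ≥ 65/2 ≈ 32.500.


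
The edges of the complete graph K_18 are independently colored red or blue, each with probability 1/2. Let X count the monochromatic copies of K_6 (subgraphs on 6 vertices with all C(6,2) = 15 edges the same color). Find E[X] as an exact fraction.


Let X = Σ_S X_S over the C(18, 6) = 18564 subsets S of size 6, where X_S = 1 if the K_6 on S is monochromatic.
For a fixed S, the K_6 on S has C(6, 2) = 15 edges. P[all 15 edges red] = (1/2)^15, and likewise for blue, so P[monochromatic] = 2·(1/2)^15 = 2^{1 − 15} = 1/16384.
By linearity: E[X] = C(18, 6) · 2^{1 − 15} = 18564 · 1/16384 = 4641/4096.
Numerically: E[X] ≈ 1.1331.

E[X] = C(18,6)·2^(1−C(6,2)) = 4641/4096 ≈ 1.1331.


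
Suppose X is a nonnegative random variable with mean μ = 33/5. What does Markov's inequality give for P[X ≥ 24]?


μ = E[X] = 33/5, a = 24.
Markov: P[X ≥ 24] ≤ μ/a = (33/5)/24 = 11/40.
Numerically: ≈ 0.2750.
(Since a = 24 > μ = 6.6000, the bound 11/40 is < 1 and informative.)

P[X ≥ 24] ≤ 11/40 ≈ 0.2750.


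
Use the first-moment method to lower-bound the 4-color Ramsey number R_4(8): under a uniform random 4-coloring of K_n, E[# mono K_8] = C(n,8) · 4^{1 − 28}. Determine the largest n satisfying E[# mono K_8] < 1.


We need C(n, 8) · 4^{1 − 28} < 1, i.e. C(n, 8) < 4^{28 − 1} = 18014398509481984.
Check values of n near the boundary:
  n = 403: C(403, 8) = 16090020602228430; 16090020602228430 < 18014398509481984? YES
  n = 404: C(404, 8) = 16415071523485570; 16415071523485570 < 18014398509481984? YES
  n = 405: C(405, 8) = 16745853821188050; 16745853821188050 < 18014398509481984? YES
  n = 406: C(406, 8) = 17082453897995850; 17082453897995850 < 18014398509481984? YES
  n = 407: C(407, 8) = 17424959239309050; 17424959239309050 < 18014398509481984? YES
  n = 408: C(408, 8) = 17773458424095231; 17773458424095231 < 18014398509481984? YES
  n = 409: C(409, 8) = 18128041135797879; 18128041135797879 < 18014398509481984? NO
  n = 410: C(410, 8) = 18488798173326195; 18488798173326195 < 18014398509481984? NO
  n = 411: C(411, 8) = 18855821462126715; 18855821462126715 < 18014398509481984? NO
The largest n with C(n, 8) < 18014398509481984 is n = 408 (where E[X] = 17773458424095231/18014398509481984 ≈ 0.987). Hence R_4(8) > 408, i.e. R_4(8) ≥ 409.

Largest n = 408; hence R_4(8) > 408.


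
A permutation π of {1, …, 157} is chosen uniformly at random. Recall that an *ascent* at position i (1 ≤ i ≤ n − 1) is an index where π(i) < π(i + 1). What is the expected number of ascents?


Write X = Σ X_I over i = 1, …, 156, with X_I the indicator of one ascent.
There are 156 indicators.
For each fixed i, the pair (π(i), π(i+1)) is a uniformly random ordered pair of distinct values from {1, …, 157}; by symmetry P[π(i) < π(i+1)] = 1/2.
By linearity: E[X] = 156 · (1/2) = (157 − 1) · (1/2) = 78 ≈ 78.000000.

E[X] = 78 = 78.000000.


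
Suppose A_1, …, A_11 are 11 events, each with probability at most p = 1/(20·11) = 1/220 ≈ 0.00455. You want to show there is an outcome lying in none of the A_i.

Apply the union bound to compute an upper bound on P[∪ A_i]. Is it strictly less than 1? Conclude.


Union bound: P[∪_{i=1}^{11} A_i] ≤ Σ_i P[A_i] ≤ 11·p = 11·(1/220) = 1/20.
Numerically: 1/20 ≈ 0.05000.
Is 1/20 < 1? YES.
Since P[∪ A_i] ≤ 1/20 < 1, the complement has P[∩ A_i^c] ≥ 1 − 1/20 = 19/20 > 0, so some outcome avoids every A_i.

11·p = 1/20 ≈ 0.05000; existence CERTIFIED by the union bound.


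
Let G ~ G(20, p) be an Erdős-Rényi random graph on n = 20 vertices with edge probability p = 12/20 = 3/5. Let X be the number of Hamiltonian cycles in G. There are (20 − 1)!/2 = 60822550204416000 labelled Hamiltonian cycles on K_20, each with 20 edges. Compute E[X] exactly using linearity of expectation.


K_20 has (20 − 1)!/2 = 60822550204416000 labelled Hamiltonian cycles.
For each such Hamiltonian cycle H, let X_H = 1 if all 20 edges of H are present in G. Then P[X_H = 1] = p^{20} = (3/5)^{20} = 3486784401/95367431640625.
Summing the indicators: E[X] = Σ_H E[X_H] = 60822550204416000 · p^{20} = 60822550204416000 · 3486784401/95367431640625 = 1696600954254376560918528/762939453125.
Numerically: E[X] ≈ 2.224e+12.

E[X] = 60822550204416000 · (3/5)^{20} = 1696600954254376560918528/762939453125 ≈ 2.224e+12.


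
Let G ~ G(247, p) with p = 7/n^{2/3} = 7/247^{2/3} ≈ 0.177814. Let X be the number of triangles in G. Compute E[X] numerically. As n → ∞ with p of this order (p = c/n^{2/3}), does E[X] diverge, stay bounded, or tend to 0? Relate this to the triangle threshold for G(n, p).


Number of potential triangles: C(247, 3) = 2481115.
Each occurs with probability p³ ≈ (0.177814)³ ≈ 5.62212133e-03.
By linearity: E[X] = C(247, 3)·p³ ≈ 2481115 · 5.62212133e-03 ≈ 13949.129555.
Since α = 2/3 < 1, p = c/n^{2/3} ≫ 1/n is above the triangle threshold p ~ 1/n. Asymptotically E[X] ~ (c³/6)·n^{3(1−α)} = (7³/6)·n^{1} → ∞; triangles are abundant w.h.p.

E[X] ≈ 13949.129555; in regime p = Θ(1/n^{2/3}) E[X] diverges (above the triangle threshold p ~ 1/n).


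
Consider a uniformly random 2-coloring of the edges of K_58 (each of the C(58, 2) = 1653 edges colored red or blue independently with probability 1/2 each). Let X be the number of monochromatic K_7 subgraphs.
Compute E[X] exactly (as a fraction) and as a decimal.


Let X = Σ_S X_S over the C(58, 7) = 300674088 subsets S of size 7, where X_S = 1 if the K_7 on S is monochromatic.
For a fixed S, the K_7 on S has C(7, 2) = 21 edges. P[all 21 edges red] = (1/2)^21, and likewise for blue, so P[monochromatic] = 2·(1/2)^21 = 2^{1 − 21} = 1/1048576.
Summing: E[X] = C(58, 7) · 2^{1 − 21} = 300674088 · 1/1048576 = 37584261/131072.
Numerically: E[X] ≈ 286.7452.

E[X] = C(58,7)·2^(1−C(7,2)) = 37584261/131072 ≈ 286.7452.


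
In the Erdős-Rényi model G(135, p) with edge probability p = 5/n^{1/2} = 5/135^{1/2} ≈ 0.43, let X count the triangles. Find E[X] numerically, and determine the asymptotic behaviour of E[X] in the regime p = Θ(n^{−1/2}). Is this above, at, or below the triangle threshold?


Number of potential triangles: C(135, 3) = 400995.
Each occurs with probability p³ ≈ (0.43)³ ≈ 7.96910e-02.
By linearity: E[X] = C(135, 3)·p³ ≈ 400995 · 7.96910e-02 ≈ 31955.699.
Since α = 1/2 < 1, p = c/n^{1/2} ≫ 1/n is above the triangle threshold p ~ 1/n. Asymptotically E[X] ~ (c³/6)·n^{3(1−α)} = (5³/6)·n^{1.5} → ∞; triangles are abundant w.h.p.

E[X] ≈ 31955.699; in regime p = Θ(1/n^{1/2}) E[X] diverges (above the triangle threshold p ~ 1/n).


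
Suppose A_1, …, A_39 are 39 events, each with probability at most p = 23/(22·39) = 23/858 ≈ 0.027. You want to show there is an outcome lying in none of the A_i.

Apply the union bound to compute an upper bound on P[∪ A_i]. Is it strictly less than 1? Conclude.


Union bound: P[∪_{i=1}^{39} A_i] ≤ Σ_i P[A_i] ≤ 39·p = 39·(23/858) = 23/22.
Numerically: 23/22 ≈ 1.045.
Is 23/22 < 1? NO.
Since the bound 23/22 is ≥ 1, the union bound is uninformative here; it does NOT by itself certify existence.

39·p = 23/22 ≈ 1.045; existence NOT certified by the union bound.


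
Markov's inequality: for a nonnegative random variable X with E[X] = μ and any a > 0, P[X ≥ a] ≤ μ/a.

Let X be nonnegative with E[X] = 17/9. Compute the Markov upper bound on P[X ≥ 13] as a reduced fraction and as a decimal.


μ = E[X] = 17/9, a = 13.
Markov: P[X ≥ 13] ≤ μ/a = (17/9)/13 = 17/117.
Numerically: ≈ 0.14530.
(Since a = 13 > μ = 1.88889, the bound 17/117 is < 1 and informative.)

P[X ≥ 13] ≤ 17/117 ≈ 0.14530.


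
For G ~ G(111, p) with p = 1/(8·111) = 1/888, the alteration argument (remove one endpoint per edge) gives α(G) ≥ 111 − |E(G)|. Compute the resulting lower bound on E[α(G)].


E[|E(G)|] = C(111, 2)·p = 6105 · (1/888) = 55/8.
E[α(G)] ≥ n − E[|E(G)|] = 111 − 55/8 = 833/8.
Numerically: ≈ 104.1250.
(This is only a lower bound; the true E[α(G)] may be larger.)

E[α(G)] ≥ 833/8 ≈ 104.1250.


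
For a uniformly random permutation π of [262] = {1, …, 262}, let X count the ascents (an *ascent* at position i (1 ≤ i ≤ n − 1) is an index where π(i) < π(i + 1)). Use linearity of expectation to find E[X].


Write X = Σ X_I over i = 1, …, 261, with X_I the indicator of one ascent.
There are 261 indicators.
For each fixed i, the pair (π(i), π(i+1)) is a uniformly random ordered pair of distinct values from {1, …, 262}; by symmetry P[π(i) < π(i+1)] = 1/2.
By linearity: E[X] = 261 · (1/2) = (262 − 1) · (1/2) = 261/2 ≈ 130.500.

E[X] = 261/2 = 130.500.


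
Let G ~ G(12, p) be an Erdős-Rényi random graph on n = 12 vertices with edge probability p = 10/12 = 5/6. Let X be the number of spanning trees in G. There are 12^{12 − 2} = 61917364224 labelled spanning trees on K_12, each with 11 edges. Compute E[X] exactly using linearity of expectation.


K_12 has 12^{12 − 2} = 61917364224 labelled spanning trees.
For each such spanning tree H, let X_H = 1 if all 11 edges of H are present in G. Then P[X_H = 1] = p^{11} = (5/6)^{11} = 48828125/362797056.
By linearity of expectation: E[X] = Σ_H E[X_H] = 61917364224 · p^{11} = 61917364224 · 48828125/362797056 = 25000000000/3.
Numerically: E[X] ≈ 8.33333e+09.

E[X] = 61917364224 · (5/6)^{11} = 25000000000/3 ≈ 8.33333e+09.


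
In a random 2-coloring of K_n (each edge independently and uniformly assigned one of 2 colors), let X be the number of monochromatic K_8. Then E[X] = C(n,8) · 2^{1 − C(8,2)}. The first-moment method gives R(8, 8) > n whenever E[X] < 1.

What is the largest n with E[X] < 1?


We need C(n, 8) · 2^{1 − 28} < 1, i.e. C(n, 8) < 2^{28 − 1} = 134217728.
Check values of n near the boundary:
  n = 41: C(41, 8) = 95548245; 95548245 < 134217728? YES
  n = 42: C(42, 8) = 118030185; 118030185 < 134217728? YES
  n = 43: C(43, 8) = 145008513; 145008513 < 134217728? NO
  n = 44: C(44, 8) = 177232627; 177232627 < 134217728? NO
  n = 45: C(45, 8) = 215553195; 215553195 < 134217728? NO
The largest n with C(n, 8) < 134217728 is n = 42 (where E[X] = 118030185/134217728 ≈ 0.8793934). Hence R(8, 8) > 42, i.e. R(8, 8) ≥ 43.

Largest n = 42; hence R(8, 8) > 42.


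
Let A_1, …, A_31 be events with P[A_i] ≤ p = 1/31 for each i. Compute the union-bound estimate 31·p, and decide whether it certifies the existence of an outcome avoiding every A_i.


Union bound: P[∪_{i=1}^{31} A_i] ≤ Σ_i P[A_i] ≤ 31·p = 31·(1/31) = 1.
Numerically: 1 ≈ 1.000000.
Is 1 < 1? NO.
Since the bound 1 is ≥ 1, the union bound is uninformative here; it does NOT by itself certify existence.

31·p = 1 ≈ 1.000000; existence NOT certified by the union bound.


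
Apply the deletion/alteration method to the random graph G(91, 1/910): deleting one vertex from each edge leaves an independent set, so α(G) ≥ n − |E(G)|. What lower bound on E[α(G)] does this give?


E[|E(G)|] = C(91, 2)·p = 4095 · (1/910) = 9/2.
E[α(G)] ≥ n − E[|E(G)|] = 91 − 9/2 = 173/2.
Numerically: ≈ 86.50000.
(This is only a lower bound; the true E[α(G)] may be larger.)

E[α(G)] ≥ 173/2 ≈ 86.50000.


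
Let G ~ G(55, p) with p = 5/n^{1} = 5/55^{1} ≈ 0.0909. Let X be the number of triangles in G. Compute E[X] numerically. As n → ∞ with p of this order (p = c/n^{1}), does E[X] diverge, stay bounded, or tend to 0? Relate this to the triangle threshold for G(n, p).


Number of potential triangles: C(55, 3) = 26235.
Each occurs with probability p³ ≈ (0.0909)³ ≈ 7.51315e-04.
By linearity: E[X] = C(55, 3)·p³ ≈ 26235 · 7.51315e-04 ≈ 19.711.
Here α = 1, so p = 5/n is exactly at the triangle threshold p ~ 1/n. Asymptotically E[X] → c³/6 = 5³/6 = 125/6 ≈ 20.833, a bounded constant. In this regime the triangle count is asymptotically Poisson(c³/6).

E[X] ≈ 19.711; in regime p = Θ(1/n^{1}) E[X] stays bounded (at the triangle threshold p ~ 1/n).


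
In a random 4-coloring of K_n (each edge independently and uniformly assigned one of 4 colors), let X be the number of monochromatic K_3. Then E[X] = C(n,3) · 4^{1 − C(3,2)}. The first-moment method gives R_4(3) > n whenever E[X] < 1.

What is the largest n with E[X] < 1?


We need C(n, 3) · 4^{1 − 3} < 1, i.e. C(n, 3) < 4^{3 − 1} = 16.
Check values of n near the boundary:
  n = 4: C(4, 3) = 4; 4 < 16? YES
  n = 5: C(5, 3) = 10; 10 < 16? YES
  n = 6: C(6, 3) = 20; 20 < 16? NO
The largest n with C(n, 3) < 16 is n = 5 (where E[X] = 5/8 ≈ 0.6250000). Hence R_4(3) > 5, i.e. R_4(3) ≥ 6.

Largest n = 5; hence R_4(3) > 5.


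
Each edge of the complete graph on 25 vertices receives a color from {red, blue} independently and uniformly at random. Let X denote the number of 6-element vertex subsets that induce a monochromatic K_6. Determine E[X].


Let X = Σ_S X_S over the C(25, 6) = 177100 subsets S of size 6, where X_S = 1 if the K_6 on S is monochromatic.
For a fixed S, the K_6 on S has C(6, 2) = 15 edges. P[all 15 edges red] = (1/2)^15, and likewise for blue, so P[monochromatic] = 2·(1/2)^15 = 2^{1 − 15} = 1/16384.
By linearity of expectation: E[X] = C(25, 6) · 2^{1 − 15} = 177100 · 1/16384 = 44275/4096.
Numerically: E[X] ≈ 10.809.

E[X] = C(25,6)·2^(1−C(6,2)) = 44275/4096 ≈ 10.809.


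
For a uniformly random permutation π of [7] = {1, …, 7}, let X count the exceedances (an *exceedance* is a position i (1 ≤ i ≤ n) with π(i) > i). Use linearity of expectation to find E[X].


Write X = Σ_{i=1}^{7} X_i, where X_i = 1_{π(i) > i}.
For each fixed i, π(i) is uniform over {1, …, 7} (marginal of a uniform permutation), so P[π(i) > i] = (n − i)/n. Summing: Σ_{i=1}^{7} (n − i)/n = (0 + 1 + … + 6)/7 = 7(7 − 1)/(2·7) = (7 − 1)/2.
Hence E[X] = Σ_{i=1}^{7} (7 − i)/7 = 3 ≈ 3.000.

E[X] = 3 = 3.000.


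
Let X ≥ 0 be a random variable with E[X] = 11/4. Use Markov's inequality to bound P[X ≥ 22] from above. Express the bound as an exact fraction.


μ = E[X] = 11/4, a = 22.
Markov: P[X ≥ 22] ≤ μ/a = (11/4)/22 = 1/8.
Numerically: ≈ 0.125000.
(Since a = 22 > μ = 2.750000, the bound 1/8 is < 1 and informative.)

P[X ≥ 22] ≤ 1/8 ≈ 0.125000.


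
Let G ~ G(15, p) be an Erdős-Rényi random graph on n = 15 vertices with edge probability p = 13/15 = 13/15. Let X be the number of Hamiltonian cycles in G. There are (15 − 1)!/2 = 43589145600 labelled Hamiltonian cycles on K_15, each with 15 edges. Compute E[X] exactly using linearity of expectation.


K_15 has (15 − 1)!/2 = 43589145600 labelled Hamiltonian cycles.
For each such Hamiltonian cycle H, let X_H = 1 if all 15 edges of H are present in G. Then P[X_H = 1] = p^{15} = (13/15)^{15} = 51185893014090757/437893890380859375.
Summing the indicators: E[X] = Σ_H E[X_H] = 43589145600 · p^{15} = 43589145600 · 51185893014090757/437893890380859375 = 367267381606127548722176/72081298828125.
Numerically: E[X] ≈ 5.09518e+09.

E[X] = 43589145600 · (13/15)^{15} = 367267381606127548722176/72081298828125 ≈ 5.09518e+09.


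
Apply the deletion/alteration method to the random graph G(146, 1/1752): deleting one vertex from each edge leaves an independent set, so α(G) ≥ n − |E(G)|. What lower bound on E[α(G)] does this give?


E[|E(G)|] = C(146, 2)·p = 10585 · (1/1752) = 145/24.
E[α(G)] ≥ n − E[|E(G)|] = 146 − 145/24 = 3359/24.
Numerically: ≈ 139.958.
(This is only a lower bound; the true E[α(G)] may be larger.)

E[α(G)] ≥ 3359/24 ≈ 139.958.


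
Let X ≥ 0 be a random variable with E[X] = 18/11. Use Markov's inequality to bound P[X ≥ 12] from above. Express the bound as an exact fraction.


μ = E[X] = 18/11, a = 12.
Markov: P[X ≥ 12] ≤ μ/a = (18/11)/12 = 3/22.
Numerically: ≈ 0.1364.
(Since a = 12 > μ = 1.6364, the bound 3/22 is < 1 and informative.)

P[X ≥ 12] ≤ 3/22 ≈ 0.1364.


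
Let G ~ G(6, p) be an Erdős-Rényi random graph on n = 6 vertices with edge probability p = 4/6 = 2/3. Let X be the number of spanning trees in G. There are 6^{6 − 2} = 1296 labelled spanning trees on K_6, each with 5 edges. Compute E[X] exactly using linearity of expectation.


K_6 has 6^{6 − 2} = 1296 labelled spanning trees.
For each such spanning tree H, let X_H = 1 if all 5 edges of H are present in G. Then P[X_H = 1] = p^{5} = (2/3)^{5} = 32/243.
By linearity: E[X] = Σ_H E[X_H] = 1296 · p^{5} = 1296 · 32/243 = 512/3.
Numerically: E[X] ≈ 170.7.

E[X] = 1296 · (2/3)^{5} = 512/3 ≈ 170.7.


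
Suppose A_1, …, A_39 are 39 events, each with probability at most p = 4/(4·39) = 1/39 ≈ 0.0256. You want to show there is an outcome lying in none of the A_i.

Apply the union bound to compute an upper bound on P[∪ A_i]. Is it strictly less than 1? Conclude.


Union bound: P[∪_{i=1}^{39} A_i] ≤ Σ_i P[A_i] ≤ 39·p = 39·(1/39) = 1.
Numerically: 1 ≈ 1.0000.
Is 1 < 1? NO.
Since the bound 1 is ≥ 1, the union bound is uninformative here; it does NOT by itself certify existence.

39·p = 1 ≈ 1.0000; existence NOT certified by the union bound.


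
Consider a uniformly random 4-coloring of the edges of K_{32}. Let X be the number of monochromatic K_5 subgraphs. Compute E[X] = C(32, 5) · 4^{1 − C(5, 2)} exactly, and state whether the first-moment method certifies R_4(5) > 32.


E[X] = C(32, 5) · 4^{1 − 10} = 201376 · 4^{−9} = 201376/262144.
As a reduced fraction: E[X] = 6293/8192 ≈ 0.768188.
Is E[X] < 1? YES.
Since E[X] < 1, there exists a 4-coloring of K_{32} with no monochromatic K_5; hence R_4(5) > 32.

E[X] = 6293/8192 ≈ 0.768188; E[X] < 1, so R_4(5) > 32.


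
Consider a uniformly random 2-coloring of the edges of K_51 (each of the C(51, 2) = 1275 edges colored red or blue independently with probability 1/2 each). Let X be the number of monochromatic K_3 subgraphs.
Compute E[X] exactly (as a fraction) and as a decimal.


Let X = Σ_S X_S over the C(51, 3) = 20825 subsets S of size 3, where X_S = 1 if the K_3 on S is monochromatic.
For a fixed S, the K_3 on S has C(3, 2) = 3 edges. P[all 3 edges red] = (1/2)^3, and likewise for blue, so P[monochromatic] = 2·(1/2)^3 = 2^{1 − 3} = 1/4.
By linearity: E[X] = C(51, 3) · 2^{1 − 3} = 20825 · 1/4 = 20825/4.
Numerically: E[X] ≈ 5206.2500.

E[X] = C(51,3)·2^(1−C(3,2)) = 20825/4 ≈ 5206.2500.


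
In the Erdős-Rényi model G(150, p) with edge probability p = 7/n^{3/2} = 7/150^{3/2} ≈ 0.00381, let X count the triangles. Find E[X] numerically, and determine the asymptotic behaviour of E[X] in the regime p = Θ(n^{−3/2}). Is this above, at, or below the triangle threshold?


Number of potential triangles: C(150, 3) = 551300.
Each occurs with probability p³ ≈ (0.00381)³ ≈ 5.53202e-08.
By linearity: E[X] = C(150, 3)·p³ ≈ 551300 · 5.53202e-08 ≈ 0.030.
Since α = 3/2 > 1, p = c/n^{3/2} = o(1/n) is below the triangle threshold p ~ 1/n. Asymptotically E[X] ~ (c³/6)·n^{3(1−α)} = (7³/6)·n^{-1.5} → 0, so by Markov's inequality G has no triangles w.h.p.

E[X] ≈ 0.030; in regime p = Θ(1/n^{3/2}) E[X] tends to 0 (below the triangle threshold p ~ 1/n).


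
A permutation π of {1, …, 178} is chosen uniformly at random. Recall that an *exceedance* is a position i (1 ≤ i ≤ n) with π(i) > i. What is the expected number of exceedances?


Write X = Σ_{i=1}^{178} X_i, where X_i = 1_{π(i) > i}.
For each fixed i, π(i) is uniform over {1, …, 178} (marginal of a uniform permutation), so P[π(i) > i] = (n − i)/n. Summing: Σ_{i=1}^{178} (n − i)/n = (0 + 1 + … + 177)/178 = 178(178 − 1)/(2·178) = (178 − 1)/2.
Hence E[X] = Σ_{i=1}^{178} (178 − i)/178 = 177/2 ≈ 88.50000.

E[X] = 177/2 = 88.50000.


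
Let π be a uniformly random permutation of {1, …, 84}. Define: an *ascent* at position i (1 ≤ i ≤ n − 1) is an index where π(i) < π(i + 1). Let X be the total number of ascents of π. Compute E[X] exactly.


Write X = Σ X_I over i = 1, …, 83, with X_I the indicator of one ascent.
There are 83 indicators.
For each fixed i, the pair (π(i), π(i+1)) is a uniformly random ordered pair of distinct values from {1, …, 84}; by symmetry P[π(i) < π(i+1)] = 1/2.
By linearity: E[X] = 83 · (1/2) = (84 − 1) · (1/2) = 83/2 ≈ 41.500000.

E[X] = 83/2 = 41.500000.


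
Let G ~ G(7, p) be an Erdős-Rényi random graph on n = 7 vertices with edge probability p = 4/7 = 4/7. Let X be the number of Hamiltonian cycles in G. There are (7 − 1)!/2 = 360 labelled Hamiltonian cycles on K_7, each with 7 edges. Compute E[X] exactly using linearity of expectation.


K_7 has (7 − 1)!/2 = 360 labelled Hamiltonian cycles.
For each such Hamiltonian cycle H, let X_H = 1 if all 7 edges of H are present in G. Then P[X_H = 1] = p^{7} = (4/7)^{7} = 16384/823543.
By linearity: E[X] = Σ_H E[X_H] = 360 · p^{7} = 360 · 16384/823543 = 5898240/823543.
Numerically: E[X] ≈ 7.16203.

E[X] = 360 · (4/7)^{7} = 5898240/823543 ≈ 7.16203.


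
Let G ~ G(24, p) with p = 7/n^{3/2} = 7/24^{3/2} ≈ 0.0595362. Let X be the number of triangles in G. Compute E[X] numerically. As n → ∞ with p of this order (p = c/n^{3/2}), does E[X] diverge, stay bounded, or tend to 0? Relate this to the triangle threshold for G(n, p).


Number of potential triangles: C(24, 3) = 2024.
Each occurs with probability p³ ≈ (0.0595362)³ ≈ 2.11029676e-04.
By linearity: E[X] = C(24, 3)·p³ ≈ 2024 · 2.11029676e-04 ≈ 0.427124.
Since α = 3/2 > 1, p = c/n^{3/2} = o(1/n) is below the triangle threshold p ~ 1/n. Asymptotically E[X] ~ (c³/6)·n^{3(1−α)} = (7³/6)·n^{-1.5} → 0, so by Markov's inequality G has no triangles w.h.p.

E[X] ≈ 0.427124; in regime p = Θ(1/n^{3/2}) E[X] tends to 0 (below the triangle threshold p ~ 1/n).


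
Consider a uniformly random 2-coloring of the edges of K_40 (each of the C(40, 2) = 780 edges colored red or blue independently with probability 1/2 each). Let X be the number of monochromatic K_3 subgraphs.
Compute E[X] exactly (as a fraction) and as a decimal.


Let X = Σ_S X_S over the C(40, 3) = 9880 subsets S of size 3, where X_S = 1 if the K_3 on S is monochromatic.
For a fixed S, the K_3 on S has C(3, 2) = 3 edges. P[all 3 edges red] = (1/2)^3, and likewise for blue, so P[monochromatic] = 2·(1/2)^3 = 2^{1 − 3} = 1/4.
By linearity: E[X] = C(40, 3) · 2^{1 − 3} = 9880 · 1/4 = 2470.
Numerically: E[X] ≈ 2470.00000.

E[X] = C(40,3)·2^(1−C(3,2)) = 2470 ≈ 2470.00000.


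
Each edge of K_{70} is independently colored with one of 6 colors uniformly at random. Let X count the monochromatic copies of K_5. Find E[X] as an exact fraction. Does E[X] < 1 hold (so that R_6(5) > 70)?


E[X] = C(70, 5) · 6^{1 − 10} = 12103014 · 6^{−9} = 12103014/10077696.
As a reduced fraction: E[X] = 2017169/1679616 ≈ 1.200970.
Is E[X] < 1? NO.
Since E[X] ≥ 1, the first-moment bound is inconclusive at n = 70; it does NOT by itself certify R_6(5) > 70.

E[X] = 2017169/1679616 ≈ 1.200970; E[X] ≥ 1; first-moment method inconclusive here.


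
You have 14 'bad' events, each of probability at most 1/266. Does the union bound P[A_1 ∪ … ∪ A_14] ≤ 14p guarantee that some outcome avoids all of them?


Union bound: P[∪_{i=1}^{14} A_i] ≤ Σ_i P[A_i] ≤ 14·p = 14·(1/266) = 1/19.
Numerically: 1/19 ≈ 0.05263.
Is 1/19 < 1? YES.
Since P[∪ A_i] ≤ 1/19 < 1, the complement has P[∩ A_i^c] ≥ 1 − 1/19 = 18/19 > 0, so some outcome avoids every A_i.

14·p = 1/19 ≈ 0.05263; existence CERTIFIED by the union bound.


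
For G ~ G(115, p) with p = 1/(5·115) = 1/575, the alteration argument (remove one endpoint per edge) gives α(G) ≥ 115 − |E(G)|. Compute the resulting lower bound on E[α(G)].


E[|E(G)|] = C(115, 2)·p = 6555 · (1/575) = 57/5.
E[α(G)] ≥ n − E[|E(G)|] = 115 − 57/5 = 518/5.
Numerically: ≈ 103.600.
(This is only a lower bound; the true E[α(G)] may be larger.)

E[α(G)] ≥ 518/5 ≈ 103.600.


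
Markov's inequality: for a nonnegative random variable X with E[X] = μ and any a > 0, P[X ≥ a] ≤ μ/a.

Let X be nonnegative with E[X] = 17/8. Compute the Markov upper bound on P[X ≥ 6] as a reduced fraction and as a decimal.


μ = E[X] = 17/8, a = 6.
Markov: P[X ≥ 6] ≤ μ/a = (17/8)/6 = 17/48.
Numerically: ≈ 0.354.
(Since a = 6 > μ = 2.125, the bound 17/48 is < 1 and informative.)

P[X ≥ 6] ≤ 17/48 ≈ 0.354.


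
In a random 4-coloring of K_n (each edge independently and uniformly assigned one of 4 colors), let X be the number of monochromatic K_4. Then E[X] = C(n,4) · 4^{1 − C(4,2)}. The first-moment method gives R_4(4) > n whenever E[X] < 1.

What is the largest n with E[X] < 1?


We need C(n, 4) · 4^{1 − 6} < 1, i.e. C(n, 4) < 4^{6 − 1} = 1024.
Check values of n near the boundary:
  n = 10: C(10, 4) = 210; 210 < 1024? YES
  n = 11: C(11, 4) = 330; 330 < 1024? YES
  n = 12: C(12, 4) = 495; 495 < 1024? YES
  n = 13: C(13, 4) = 715; 715 < 1024? YES
  n = 14: C(14, 4) = 1001; 1001 < 1024? YES
  n = 15: C(15, 4) = 1365; 1365 < 1024? NO
  n = 16: C(16, 4) = 1820; 1820 < 1024? NO
The largest n with C(n, 4) < 1024 is n = 14 (where E[X] = 1001/1024 ≈ 0.9775). Hence R_4(4) > 14, i.e. R_4(4) ≥ 15.

Largest n = 14; hence R_4(4) > 14.


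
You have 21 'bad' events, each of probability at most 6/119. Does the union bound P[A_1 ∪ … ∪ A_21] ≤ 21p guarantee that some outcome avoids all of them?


Union bound: P[∪_{i=1}^{21} A_i] ≤ Σ_i P[A_i] ≤ 21·p = 21·(6/119) = 18/17.
Numerically: 18/17 ≈ 1.05882.
Is 18/17 < 1? NO.
Since the bound 18/17 is ≥ 1, the union bound is uninformative here; it does NOT by itself certify existence.

21·p = 18/17 ≈ 1.05882; existence NOT certified by the union bound.


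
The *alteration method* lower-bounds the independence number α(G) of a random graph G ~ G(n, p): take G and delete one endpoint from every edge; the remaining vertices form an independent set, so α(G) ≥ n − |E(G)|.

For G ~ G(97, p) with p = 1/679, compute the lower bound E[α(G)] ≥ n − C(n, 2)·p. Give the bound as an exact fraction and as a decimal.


E[|E(G)|] = C(97, 2)·p = 4656 · (1/679) = 48/7.
E[α(G)] ≥ n − E[|E(G)|] = 97 − 48/7 = 631/7.
Numerically: ≈ 90.1429.
(This is only a lower bound; the true E[α(G)] may be larger.)

E[α(G)] ≥ 631/7 ≈ 90.1429.


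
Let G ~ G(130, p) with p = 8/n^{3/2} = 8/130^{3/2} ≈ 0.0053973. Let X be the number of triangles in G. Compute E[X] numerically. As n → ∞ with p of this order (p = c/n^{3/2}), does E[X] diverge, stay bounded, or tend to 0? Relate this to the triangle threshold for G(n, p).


Number of potential triangles: C(130, 3) = 357760.
Each occurs with probability p³ ≈ (0.0053973)³ ≈ 1.5722618e-07.
By linearity: E[X] = C(130, 3)·p³ ≈ 357760 · 1.5722618e-07 ≈ 0.05625.
Since α = 3/2 > 1, p = c/n^{3/2} = o(1/n) is below the triangle threshold p ~ 1/n. Asymptotically E[X] ~ (c³/6)·n^{3(1−α)} = (8³/6)·n^{-1.5} → 0, so by Markov's inequality G has no triangles w.h.p.

E[X] ≈ 0.05625; in regime p = Θ(1/n^{3/2}) E[X] tends to 0 (below the triangle threshold p ~ 1/n).


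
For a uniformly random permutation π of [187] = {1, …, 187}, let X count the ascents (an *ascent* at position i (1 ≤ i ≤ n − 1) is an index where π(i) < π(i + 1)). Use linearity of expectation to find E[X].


Write X = Σ X_I over i = 1, …, 186, with X_I the indicator of one ascent.
There are 186 indicators.
For each fixed i, the pair (π(i), π(i+1)) is a uniformly random ordered pair of distinct values from {1, …, 187}; by symmetry P[π(i) < π(i+1)] = 1/2.
By linearity: E[X] = 186 · (1/2) = (187 − 1) · (1/2) = 93 ≈ 93.00000.

E[X] = 93 = 93.00000.


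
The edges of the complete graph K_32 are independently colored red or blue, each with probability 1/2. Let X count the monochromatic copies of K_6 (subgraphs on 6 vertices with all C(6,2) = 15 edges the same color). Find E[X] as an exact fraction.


Let X = Σ_S X_S over the C(32, 6) = 906192 subsets S of size 6, where X_S = 1 if the K_6 on S is monochromatic.
For a fixed S, the K_6 on S has C(6, 2) = 15 edges. P[all 15 edges red] = (1/2)^15, and likewise for blue, so P[monochromatic] = 2·(1/2)^15 = 2^{1 − 15} = 1/16384.
Summing: E[X] = C(32, 6) · 2^{1 − 15} = 906192 · 1/16384 = 56637/1024.
Numerically: E[X] ≈ 55.30957.

E[X] = C(32,6)·2^(1−C(6,2)) = 56637/1024 ≈ 55.30957.


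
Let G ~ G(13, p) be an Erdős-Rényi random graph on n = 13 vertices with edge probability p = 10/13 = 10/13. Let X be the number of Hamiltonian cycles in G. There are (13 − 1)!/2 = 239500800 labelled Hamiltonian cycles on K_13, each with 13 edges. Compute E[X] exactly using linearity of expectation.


K_13 has (13 − 1)!/2 = 239500800 labelled Hamiltonian cycles.
For each such Hamiltonian cycle H, let X_H = 1 if all 13 edges of H are present in G. Then P[X_H = 1] = p^{13} = (10/13)^{13} = 10000000000000/302875106592253.
Summing the indicators: E[X] = Σ_H E[X_H] = 239500800 · p^{13} = 239500800 · 10000000000000/302875106592253 = 2395008000000000000000/302875106592253.
Numerically: E[X] ≈ 7.9076e+06.

E[X] = 239500800 · (10/13)^{13} = 2395008000000000000000/302875106592253 ≈ 7.9076e+06.


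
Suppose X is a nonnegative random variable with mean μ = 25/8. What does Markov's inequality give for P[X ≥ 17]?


μ = E[X] = 25/8, a = 17.
Markov: P[X ≥ 17] ≤ μ/a = (25/8)/17 = 25/136.
Numerically: ≈ 0.18382.
(Since a = 17 > μ = 3.12500, the bound 25/136 is < 1 and informative.)

P[X ≥ 17] ≤ 25/136 ≈ 0.18382.


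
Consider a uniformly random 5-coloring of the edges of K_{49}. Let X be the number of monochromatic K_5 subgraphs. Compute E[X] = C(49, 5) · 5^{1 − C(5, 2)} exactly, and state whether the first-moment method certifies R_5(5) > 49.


E[X] = C(49, 5) · 5^{1 − 10} = 1906884 · 5^{−9} = 1906884/1953125.
As a reduced fraction: E[X] = 1906884/1953125 ≈ 0.9763246.
Is E[X] < 1? YES.
Since E[X] < 1, there exists a 5-coloring of K_{49} with no monochromatic K_5; hence R_5(5) > 49.

E[X] = 1906884/1953125 ≈ 0.9763246; E[X] < 1, so R_5(5) > 49.


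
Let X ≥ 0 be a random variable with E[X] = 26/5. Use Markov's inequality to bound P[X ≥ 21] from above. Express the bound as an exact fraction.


μ = E[X] = 26/5, a = 21.
Markov: P[X ≥ 21] ≤ μ/a = (26/5)/21 = 26/105.
Numerically: ≈ 0.2476.
(Since a = 21 > μ = 5.2000, the bound 26/105 is < 1 and informative.)

P[X ≥ 21] ≤ 26/105 ≈ 0.2476.


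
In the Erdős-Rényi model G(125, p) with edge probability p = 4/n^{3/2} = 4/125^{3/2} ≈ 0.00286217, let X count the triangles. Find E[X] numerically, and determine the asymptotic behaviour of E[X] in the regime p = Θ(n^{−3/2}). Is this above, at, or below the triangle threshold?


Number of potential triangles: C(125, 3) = 317750.
Each occurs with probability p³ ≈ (0.00286217)³ ≈ 2.34468722e-08.
By linearity: E[X] = C(125, 3)·p³ ≈ 317750 · 2.34468722e-08 ≈ 0.007450.
Since α = 3/2 > 1, p = c/n^{3/2} = o(1/n) is below the triangle threshold p ~ 1/n. Asymptotically E[X] ~ (c³/6)·n^{3(1−α)} = (4³/6)·n^{-1.5} → 0, so by Markov's inequality G has no triangles w.h.p.

E[X] ≈ 0.007450; in regime p = Θ(1/n^{3/2}) E[X] tends to 0 (below the triangle threshold p ~ 1/n).


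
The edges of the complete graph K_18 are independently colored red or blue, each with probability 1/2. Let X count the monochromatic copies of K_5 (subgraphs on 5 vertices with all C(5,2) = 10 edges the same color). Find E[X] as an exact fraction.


Let X = Σ_S X_S over the C(18, 5) = 8568 subsets S of size 5, where X_S = 1 if the K_5 on S is monochromatic.
For a fixed S, the K_5 on S has C(5, 2) = 10 edges. P[all 10 edges red] = (1/2)^10, and likewise for blue, so P[monochromatic] = 2·(1/2)^10 = 2^{1 − 10} = 1/512.
By linearity: E[X] = C(18, 5) · 2^{1 − 10} = 8568 · 1/512 = 1071/64.
Numerically: E[X] ≈ 16.734375.

E[X] = C(18,5)·2^(1−C(5,2)) = 1071/64 ≈ 16.734375.
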